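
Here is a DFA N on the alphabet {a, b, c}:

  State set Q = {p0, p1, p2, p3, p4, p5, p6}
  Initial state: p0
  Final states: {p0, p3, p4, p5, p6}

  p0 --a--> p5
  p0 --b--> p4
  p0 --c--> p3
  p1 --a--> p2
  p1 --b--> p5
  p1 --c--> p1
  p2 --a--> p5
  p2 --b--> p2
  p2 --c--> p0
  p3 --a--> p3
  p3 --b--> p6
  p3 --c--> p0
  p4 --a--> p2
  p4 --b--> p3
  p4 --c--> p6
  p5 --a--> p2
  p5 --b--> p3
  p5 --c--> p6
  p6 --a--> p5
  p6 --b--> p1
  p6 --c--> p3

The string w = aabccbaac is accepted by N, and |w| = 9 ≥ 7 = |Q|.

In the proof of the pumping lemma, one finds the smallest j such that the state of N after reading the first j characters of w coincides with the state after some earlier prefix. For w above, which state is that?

State sequence: p0 -a-> p5 -a-> p2 -b-> p2 -c-> p0 -c-> p3 -b-> p6 -a-> p5 -a-> p2 -c-> p0
First repeat at step 3: p2 was already visited.

The earliest repeat is at step j = 3: N is in p2, which it already visited at step i = 2.
Since N has 7 states, any run of length ≥ 7 visits 7+1 states, so by pigeonhole some state repeats within the first 7 steps — that repeat gives the pumpable loop.

p2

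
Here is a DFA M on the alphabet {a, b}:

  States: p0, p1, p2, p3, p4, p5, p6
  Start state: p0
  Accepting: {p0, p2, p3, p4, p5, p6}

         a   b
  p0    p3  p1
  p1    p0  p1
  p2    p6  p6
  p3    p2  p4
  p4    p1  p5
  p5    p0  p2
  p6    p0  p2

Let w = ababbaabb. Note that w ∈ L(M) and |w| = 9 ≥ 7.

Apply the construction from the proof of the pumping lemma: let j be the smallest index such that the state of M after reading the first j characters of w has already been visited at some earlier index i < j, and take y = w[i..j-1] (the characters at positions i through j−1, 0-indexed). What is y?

b

Run of M on w = a b a b b a a b b:
  step 0: p0  (start)
  step 1: p3  (read a: p0→p3)
  step 2: p4  (read b: p3→p4)
  step 3: p1  (read a: p4→p1)
  step 4: p1  (read b: p1→p1)   ← first repeat (p1 seen earlier)
  step 5: p1  (read b: p1→p1)
  step 6: p0  (read a: p1→p0)
  step 7: p3  (read a: p0→p3)
  step 8: p4  (read b: p3→p4)
  step 9: p5  (read b: p4→p5)

So i = 3, j = 4, giving x = w[0:3] = aba, y = w[3:4] = b, z = w[4:9] = baabb.
Check: |xy| = 4 ≤ 7 and |y| = 1 ≥ 1. Reading y takes M from p1 back to p1, so every xyⁱz is accepted.
Since M has 7 states, any run of length ≥ 7 visits 7+1 states, so by pigeonhole some state repeats within the first 7 steps — that repeat gives the pumpable loop.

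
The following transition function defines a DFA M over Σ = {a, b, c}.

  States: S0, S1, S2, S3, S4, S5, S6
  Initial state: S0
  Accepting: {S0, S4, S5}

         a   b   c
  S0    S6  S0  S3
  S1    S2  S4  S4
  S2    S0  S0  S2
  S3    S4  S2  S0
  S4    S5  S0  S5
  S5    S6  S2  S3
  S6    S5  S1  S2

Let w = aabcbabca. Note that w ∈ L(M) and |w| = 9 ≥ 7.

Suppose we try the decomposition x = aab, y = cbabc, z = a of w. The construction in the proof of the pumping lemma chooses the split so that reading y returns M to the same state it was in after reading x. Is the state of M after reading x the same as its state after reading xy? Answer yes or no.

State sequence: S0 -a-> S6 -a-> S5 -b-> S2 -c-> S2 -b-> S0 -a-> S6 -b-> S1 -c-> S4

After x (step 3): S2. After xy (step 8): S4.
They differ (S2 ≠ S4), so y is not a cycle from the state after x; this split is not the one the pumping-lemma construction produces, and pumping y need not keep the string in L(M).

no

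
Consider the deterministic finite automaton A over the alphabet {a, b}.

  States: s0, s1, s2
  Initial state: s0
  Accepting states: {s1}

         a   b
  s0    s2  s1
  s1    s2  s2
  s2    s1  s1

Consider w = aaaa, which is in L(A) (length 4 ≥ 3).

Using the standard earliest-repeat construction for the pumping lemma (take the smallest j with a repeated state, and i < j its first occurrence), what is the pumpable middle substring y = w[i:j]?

aa

State sequence: s0 -a-> s2 -a-> s1 -a-> s2 -a-> s1
First repeat at step 3: s2 was already visited.

So i = 1, j = 3, giving x = w[0:1] = a, y = w[1:3] = aa, z = w[3:4] = a.
Check: |xy| = 3 ≤ 3 and |y| = 2 ≥ 1. Reading y takes A from s2 back to s2, so every xyⁱz is accepted.
The DFA has 3 states, so the proof of the pumping lemma guarantees a repeated state among the first 3+1 visited; the segment between the two visits is the pumpable y.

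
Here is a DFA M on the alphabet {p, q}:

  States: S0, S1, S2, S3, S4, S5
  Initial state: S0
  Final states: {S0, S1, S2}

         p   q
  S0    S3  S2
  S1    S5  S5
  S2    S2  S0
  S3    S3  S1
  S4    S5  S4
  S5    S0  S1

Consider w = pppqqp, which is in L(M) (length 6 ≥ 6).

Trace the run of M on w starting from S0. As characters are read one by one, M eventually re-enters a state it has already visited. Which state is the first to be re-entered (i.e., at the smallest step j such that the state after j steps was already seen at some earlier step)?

S3

State sequence: S0 -p-> S3 -p-> S3 -p-> S3 -q-> S1 -q-> S5 -p-> S0
First repeat at step 2: S3 was already visited.

The earliest repeat is at step j = 2: M is in S3, which it already visited at step i = 1.
Since M has 6 states, any run of length ≥ 6 visits 6+1 states, so by pigeonhole some state repeats within the first 6 steps — that repeat gives the pumpable loop.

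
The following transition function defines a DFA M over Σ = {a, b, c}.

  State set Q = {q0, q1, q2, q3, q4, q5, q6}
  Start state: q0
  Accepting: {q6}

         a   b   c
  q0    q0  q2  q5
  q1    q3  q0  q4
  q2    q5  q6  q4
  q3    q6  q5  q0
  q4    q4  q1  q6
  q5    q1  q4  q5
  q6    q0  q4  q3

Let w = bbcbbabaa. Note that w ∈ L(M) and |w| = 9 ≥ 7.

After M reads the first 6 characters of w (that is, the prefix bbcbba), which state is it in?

q4

Run of M on the first 6 characters of w = b b c b b a:
  step 0: q0  (start)
  step 1: q2  (read b: q0→q2)
  step 2: q6  (read b: q2→q6)
  step 3: q3  (read c: q6→q3)
  step 4: q5  (read b: q3→q5)
  step 5: q4  (read b: q5→q4)
  step 6: q4  (read a: q4→q4)

After reading 6 characters, M is in state q4.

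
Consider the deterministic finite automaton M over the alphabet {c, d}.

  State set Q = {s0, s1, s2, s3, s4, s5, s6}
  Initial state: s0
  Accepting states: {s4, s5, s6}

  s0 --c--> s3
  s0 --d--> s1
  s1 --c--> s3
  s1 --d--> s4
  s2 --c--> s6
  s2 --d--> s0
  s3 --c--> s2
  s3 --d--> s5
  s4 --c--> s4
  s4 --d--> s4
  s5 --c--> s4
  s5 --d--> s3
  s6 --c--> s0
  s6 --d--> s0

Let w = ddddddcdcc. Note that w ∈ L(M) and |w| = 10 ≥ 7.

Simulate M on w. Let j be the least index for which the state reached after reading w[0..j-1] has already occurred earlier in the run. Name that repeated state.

s4

Run of M on w = d d d d d d c d c c:
  step 0: s0  (start)
  step 1: s1  (read d: s0→s1)
  step 2: s4  (read d: s1→s4)
  step 3: s4  (read d: s4→s4)   ← first repeat (s4 seen earlier)
  step 4: s4  (read d: s4→s4)
  step 5: s4  (read d: s4→s4)
  step 6: s4  (read d: s4→s4)
  step 7: s4  (read c: s4→s4)
  step 8: s4  (read d: s4→s4)
  step 9: s4  (read c: s4→s4)
  step 10: s4  (read c: s4→s4)

The earliest repeat is at step j = 3: M is in s4, which it already visited at step i = 2.
The DFA has 7 states, so the proof of the pumping lemma guarantees a repeated state among the first 7+1 visited; the segment between the two visits is the pumpable y.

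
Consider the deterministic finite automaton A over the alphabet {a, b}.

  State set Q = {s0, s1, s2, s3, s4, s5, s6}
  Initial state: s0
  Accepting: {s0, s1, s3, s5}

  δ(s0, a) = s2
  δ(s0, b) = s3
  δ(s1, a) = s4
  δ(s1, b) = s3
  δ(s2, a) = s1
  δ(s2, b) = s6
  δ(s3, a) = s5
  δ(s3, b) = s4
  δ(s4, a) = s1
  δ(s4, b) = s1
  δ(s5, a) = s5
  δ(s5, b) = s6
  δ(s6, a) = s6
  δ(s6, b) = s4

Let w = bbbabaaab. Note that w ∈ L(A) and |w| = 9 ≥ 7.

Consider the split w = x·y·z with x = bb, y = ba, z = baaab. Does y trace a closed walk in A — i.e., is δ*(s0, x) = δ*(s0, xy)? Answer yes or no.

yes

Run of A on the first 4 characters of w = b b b a:
  step 0: s0  (start)
  step 1: s3  (read b: s0→s3)
  step 2: s4  (read b: s3→s4)
  step 3: s1  (read b: s4→s1)
  step 4: s4  (read a: s1→s4)

After x (step 2): s4. After xy (step 4): s4.
They match, so y = ba drives A around a cycle from s4 back to itself; pumping y any number of times keeps A in s4 before reading z, and xyⁱz ∈ L(A) for every i ≥ 0.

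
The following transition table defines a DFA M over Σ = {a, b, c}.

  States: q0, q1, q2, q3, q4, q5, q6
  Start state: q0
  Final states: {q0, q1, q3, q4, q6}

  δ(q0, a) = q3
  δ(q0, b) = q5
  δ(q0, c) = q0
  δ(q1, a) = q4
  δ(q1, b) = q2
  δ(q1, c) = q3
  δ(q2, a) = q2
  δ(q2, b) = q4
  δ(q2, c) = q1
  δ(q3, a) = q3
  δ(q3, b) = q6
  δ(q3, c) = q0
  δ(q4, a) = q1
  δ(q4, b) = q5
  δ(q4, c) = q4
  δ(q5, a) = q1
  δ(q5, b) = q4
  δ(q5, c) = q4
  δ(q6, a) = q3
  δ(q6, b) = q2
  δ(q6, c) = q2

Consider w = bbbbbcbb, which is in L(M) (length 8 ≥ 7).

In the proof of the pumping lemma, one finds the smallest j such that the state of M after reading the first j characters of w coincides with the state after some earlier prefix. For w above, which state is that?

Run of M on w = b b b b b c b b:
  step 0: q0  (start)
  step 1: q5  (read b: q0→q5)
  step 2: q4  (read b: q5→q4)
  step 3: q5  (read b: q4→q5)   ← first repeat (q5 seen earlier)
  step 4: q4  (read b: q5→q4)
  step 5: q5  (read b: q4→q5)
  step 6: q4  (read c: q5→q4)
  step 7: q5  (read b: q4→q5)
  step 8: q4  (read b: q5→q4)

The earliest repeat is at step j = 3: M is in q5, which it already visited at step i = 1.
The DFA has 7 states, so the proof of the pumping lemma guarantees a repeated state among the first 7+1 visited; the segment between the two visits is the pumpable y.

q5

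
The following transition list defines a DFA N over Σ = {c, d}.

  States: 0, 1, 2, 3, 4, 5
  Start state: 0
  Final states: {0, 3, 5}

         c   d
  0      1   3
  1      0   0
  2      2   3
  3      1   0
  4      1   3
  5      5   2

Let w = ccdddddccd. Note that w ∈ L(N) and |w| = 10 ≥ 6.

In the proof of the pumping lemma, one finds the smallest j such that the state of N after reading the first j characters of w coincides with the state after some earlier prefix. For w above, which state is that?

State sequence: 0 -c-> 1 -c-> 0 -d-> 3 -d-> 0 -d-> 3 -d-> 0 -d-> 3 -c-> 1 -c-> 0 -d-> 3
First repeat at step 2: 0 was already visited.

The earliest repeat is at step j = 2: N is in 0, which it already visited at step i = 0.

0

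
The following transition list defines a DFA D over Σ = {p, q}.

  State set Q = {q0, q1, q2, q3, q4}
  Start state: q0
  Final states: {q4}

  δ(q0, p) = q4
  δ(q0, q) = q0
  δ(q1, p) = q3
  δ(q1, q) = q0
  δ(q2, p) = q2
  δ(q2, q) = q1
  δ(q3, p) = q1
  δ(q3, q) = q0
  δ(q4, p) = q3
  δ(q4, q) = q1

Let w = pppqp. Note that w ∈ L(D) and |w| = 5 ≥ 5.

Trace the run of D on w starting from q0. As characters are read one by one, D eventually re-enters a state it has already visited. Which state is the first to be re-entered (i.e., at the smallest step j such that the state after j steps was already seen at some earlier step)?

q0

State sequence: q0 -p-> q4 -p-> q3 -p-> q1 -q-> q0 -p-> q4
First repeat at step 4: q0 was already visited.

The earliest repeat is at step j = 4: D is in q0, which it already visited at step i = 0.
Since D has 5 states, any run of length ≥ 5 visits 5+1 states, so by pigeonhole some state repeats within the first 5 steps — that repeat gives the pumpable loop.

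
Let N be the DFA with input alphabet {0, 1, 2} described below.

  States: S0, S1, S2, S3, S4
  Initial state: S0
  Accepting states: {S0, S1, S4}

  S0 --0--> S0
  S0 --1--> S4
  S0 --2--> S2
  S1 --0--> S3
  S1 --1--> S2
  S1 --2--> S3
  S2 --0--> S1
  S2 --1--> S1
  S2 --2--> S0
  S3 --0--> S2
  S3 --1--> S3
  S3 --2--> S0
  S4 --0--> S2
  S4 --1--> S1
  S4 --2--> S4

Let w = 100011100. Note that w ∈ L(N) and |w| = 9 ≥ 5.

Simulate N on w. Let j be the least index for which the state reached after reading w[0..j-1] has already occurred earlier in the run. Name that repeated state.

State sequence: S0 -1-> S4 -0-> S2 -0-> S1 -0-> S3 -1-> S3 -1-> S3 -1-> S3 -0-> S2 -0-> S1
First repeat at step 5: S3 was already visited.

The earliest repeat is at step j = 5: N is in S3, which it already visited at step i = 4.

S3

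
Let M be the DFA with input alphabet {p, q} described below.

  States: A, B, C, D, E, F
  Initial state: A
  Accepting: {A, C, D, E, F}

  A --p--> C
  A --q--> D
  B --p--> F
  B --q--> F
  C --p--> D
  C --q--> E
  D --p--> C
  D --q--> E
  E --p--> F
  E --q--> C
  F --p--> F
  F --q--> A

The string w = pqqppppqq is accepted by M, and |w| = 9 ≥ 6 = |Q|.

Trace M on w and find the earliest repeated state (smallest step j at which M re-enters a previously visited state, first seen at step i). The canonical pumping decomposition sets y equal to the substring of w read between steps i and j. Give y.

State sequence: A -p-> C -q-> E -q-> C -p-> D -p-> C -p-> D -p-> C -q-> E -q-> C
First repeat at step 3: C was already visited.

So i = 1, j = 3, giving x = w[0:1] = p, y = w[1:3] = qq, z = w[3:9] = ppppqq.
Check: |xy| = 3 ≤ 6 and |y| = 2 ≥ 1. Reading y takes M from C back to C, so every xyⁱz is accepted.
The DFA has 6 states, so the proof of the pumping lemma guarantees a repeated state among the first 6+1 visited; the segment between the two visits is the pumpable y.

qq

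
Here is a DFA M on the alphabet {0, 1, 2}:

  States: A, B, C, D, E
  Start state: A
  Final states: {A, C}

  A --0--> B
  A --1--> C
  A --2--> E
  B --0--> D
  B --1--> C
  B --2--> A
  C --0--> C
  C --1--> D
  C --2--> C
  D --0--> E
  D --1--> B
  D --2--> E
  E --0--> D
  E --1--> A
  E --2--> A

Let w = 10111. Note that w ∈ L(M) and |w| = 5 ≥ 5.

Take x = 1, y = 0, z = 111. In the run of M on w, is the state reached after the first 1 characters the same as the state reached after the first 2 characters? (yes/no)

yes

State sequence: A -1-> C -0-> C

After x (step 1): C. After xy (step 2): C.
They match, so y = 0 drives M around a cycle from C back to itself; pumping y any number of times keeps M in C before reading z, and xyⁱz ∈ L(M) for every i ≥ 0.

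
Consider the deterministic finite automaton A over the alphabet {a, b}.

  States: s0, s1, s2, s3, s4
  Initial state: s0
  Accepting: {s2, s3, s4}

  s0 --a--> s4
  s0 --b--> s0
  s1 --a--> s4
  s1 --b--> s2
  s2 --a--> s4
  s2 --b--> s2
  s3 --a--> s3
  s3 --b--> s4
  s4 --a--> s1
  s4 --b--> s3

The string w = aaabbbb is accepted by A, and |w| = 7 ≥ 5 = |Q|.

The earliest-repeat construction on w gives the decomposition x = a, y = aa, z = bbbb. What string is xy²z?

xy^2z = a·aa·aa·bbbb = aaaaabbbb.
Reading y = aa takes A from s4 back to s4, so after x·y·y the machine is still in s4, and z then leads to the accepting state s4. Hence aaaaabbbb ∈ L(A).

aaaaabbbb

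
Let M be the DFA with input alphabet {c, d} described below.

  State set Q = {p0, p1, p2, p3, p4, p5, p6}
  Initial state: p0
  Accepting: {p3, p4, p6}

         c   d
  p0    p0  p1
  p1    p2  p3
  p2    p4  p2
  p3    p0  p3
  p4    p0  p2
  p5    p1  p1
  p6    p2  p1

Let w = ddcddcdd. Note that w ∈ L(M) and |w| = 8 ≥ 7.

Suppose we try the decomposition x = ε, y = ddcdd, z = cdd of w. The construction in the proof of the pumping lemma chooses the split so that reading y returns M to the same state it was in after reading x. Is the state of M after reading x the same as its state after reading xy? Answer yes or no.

no

Run of M on the first 5 characters of w = d d c d d:
  step 0: p0  (start)
  step 1: p1  (read d: p0→p1)
  step 2: p3  (read d: p1→p3)
  step 3: p0  (read c: p3→p0)
  step 4: p1  (read d: p0→p1)
  step 5: p3  (read d: p1→p3)

After x (step 0): p0. After xy (step 5): p3.
They differ (p0 ≠ p3), so y is not a cycle from the state after x; this split is not the one the pumping-lemma construction produces, and pumping y need not keep the string in L(M).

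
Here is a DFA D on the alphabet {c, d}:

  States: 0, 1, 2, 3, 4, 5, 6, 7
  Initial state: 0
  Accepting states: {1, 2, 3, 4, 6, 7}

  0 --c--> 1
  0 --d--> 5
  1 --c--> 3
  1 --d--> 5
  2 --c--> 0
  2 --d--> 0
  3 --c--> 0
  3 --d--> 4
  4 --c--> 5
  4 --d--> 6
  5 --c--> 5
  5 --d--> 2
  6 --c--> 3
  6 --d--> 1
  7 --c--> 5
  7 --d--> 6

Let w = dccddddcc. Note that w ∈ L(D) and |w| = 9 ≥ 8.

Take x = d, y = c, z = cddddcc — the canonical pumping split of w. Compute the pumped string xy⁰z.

xy⁰z = xz = d·cddddcc = dcddddcc.
Reading y = c takes D from 5 back to 5, so after x the machine is still in 5, and z then leads to the accepting state 1. Hence dcddddcc ∈ L(D).

dcddddcc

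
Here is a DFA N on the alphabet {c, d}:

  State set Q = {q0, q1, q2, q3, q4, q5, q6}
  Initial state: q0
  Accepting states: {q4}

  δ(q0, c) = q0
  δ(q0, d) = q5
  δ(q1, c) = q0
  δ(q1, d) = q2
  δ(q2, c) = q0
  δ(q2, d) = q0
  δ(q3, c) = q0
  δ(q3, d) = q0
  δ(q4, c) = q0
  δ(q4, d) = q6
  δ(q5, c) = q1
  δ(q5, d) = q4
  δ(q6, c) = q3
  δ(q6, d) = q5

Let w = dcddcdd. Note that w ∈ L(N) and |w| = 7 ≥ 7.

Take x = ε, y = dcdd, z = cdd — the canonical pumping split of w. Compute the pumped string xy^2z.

xy^2z = ε·dcdd·dcdd·cdd = dcdddcddcdd.
Reading y = dcdd takes N from q0 back to q0, so after x·y·y the machine is still in q0, and z then leads to the accepting state q4. Hence dcdddcddcdd ∈ L(N).

dcdddcddcdd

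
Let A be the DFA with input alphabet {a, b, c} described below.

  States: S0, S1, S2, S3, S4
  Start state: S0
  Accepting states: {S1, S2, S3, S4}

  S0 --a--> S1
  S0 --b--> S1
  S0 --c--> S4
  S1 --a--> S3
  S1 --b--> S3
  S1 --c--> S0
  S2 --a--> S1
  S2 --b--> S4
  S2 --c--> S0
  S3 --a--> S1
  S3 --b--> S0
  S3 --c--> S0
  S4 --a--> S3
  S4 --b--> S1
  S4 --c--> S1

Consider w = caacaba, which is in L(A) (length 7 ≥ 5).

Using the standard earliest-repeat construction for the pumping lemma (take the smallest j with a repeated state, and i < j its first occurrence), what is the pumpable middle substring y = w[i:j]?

caac

Run of A on w = c a a c a b a:
  step 0: S0  (start)
  step 1: S4  (read c: S0→S4)
  step 2: S3  (read a: S4→S3)
  step 3: S1  (read a: S3→S1)
  step 4: S0  (read c: S1→S0)   ← first repeat (S0 seen earlier)
  step 5: S1  (read a: S0→S1)
  step 6: S3  (read b: S1→S3)
  step 7: S1  (read a: S3→S1)

So i = 0, j = 4, giving x = w[0:0] = ε, y = w[0:4] = caac, z = w[4:7] = aba.
Check: |xy| = 4 ≤ 5 and |y| = 4 ≥ 1. Reading y takes A from S0 back to S0, so every xyⁱz is accepted.
Since A has 5 states, any run of length ≥ 5 visits 5+1 states, so by pigeonhole some state repeats within the first 5 steps — that repeat gives the pumpable loop.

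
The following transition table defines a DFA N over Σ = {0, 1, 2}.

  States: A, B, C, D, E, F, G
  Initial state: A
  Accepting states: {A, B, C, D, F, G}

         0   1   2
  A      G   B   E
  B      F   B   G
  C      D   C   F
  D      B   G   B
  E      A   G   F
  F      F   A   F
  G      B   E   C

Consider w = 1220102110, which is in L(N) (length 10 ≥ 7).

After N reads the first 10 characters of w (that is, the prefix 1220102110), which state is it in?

B

Run of N on the first 10 characters of w = 1 2 2 0 1 0 2 1 1 0:
  step 0: A  (start)
  step 1: B  (read 1: A→B)
  step 2: G  (read 2: B→G)
  step 3: C  (read 2: G→C)
  step 4: D  (read 0: C→D)
  step 5: G  (read 1: D→G)
  step 6: B  (read 0: G→B)
  step 7: G  (read 2: B→G)
  step 8: E  (read 1: G→E)
  step 9: G  (read 1: E→G)
  step 10: B  (read 0: G→B)

After reading 10 characters, N is in state B.
(This kind of state-tracing is the core of the pumping-lemma construction: with 7 states, pigeonhole forces a repeat within the first 7 steps.)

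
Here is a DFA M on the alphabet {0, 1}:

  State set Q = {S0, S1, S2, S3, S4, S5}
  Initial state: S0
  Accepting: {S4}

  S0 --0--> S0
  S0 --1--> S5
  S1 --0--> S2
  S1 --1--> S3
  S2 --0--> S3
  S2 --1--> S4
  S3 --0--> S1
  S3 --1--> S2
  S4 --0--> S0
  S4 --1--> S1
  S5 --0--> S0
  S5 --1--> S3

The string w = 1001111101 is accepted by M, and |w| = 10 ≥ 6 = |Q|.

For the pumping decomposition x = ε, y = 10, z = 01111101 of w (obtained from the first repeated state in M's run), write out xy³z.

10101001111101

xy^3z = ε·10·10·10·01111101 = 10101001111101.
Reading y = 10 takes M from S0 back to S0, so after x·y·y·y the machine is still in S0, and z then leads to the accepting state S4. Hence 10101001111101 ∈ L(M).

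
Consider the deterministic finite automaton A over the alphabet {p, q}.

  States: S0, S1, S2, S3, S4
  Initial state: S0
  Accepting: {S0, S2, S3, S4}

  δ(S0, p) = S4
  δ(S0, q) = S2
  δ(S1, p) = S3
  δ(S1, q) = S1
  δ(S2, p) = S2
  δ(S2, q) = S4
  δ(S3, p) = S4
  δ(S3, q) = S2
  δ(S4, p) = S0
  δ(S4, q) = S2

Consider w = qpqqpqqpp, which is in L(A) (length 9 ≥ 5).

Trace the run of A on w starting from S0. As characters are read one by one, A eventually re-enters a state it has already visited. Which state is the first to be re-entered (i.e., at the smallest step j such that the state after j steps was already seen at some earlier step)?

S2

State sequence: S0 -q-> S2 -p-> S2 -q-> S4 -q-> S2 -p-> S2 -q-> S4 -q-> S2 -p-> S2 -p-> S2
First repeat at step 2: S2 was already visited.

The earliest repeat is at step j = 2: A is in S2, which it already visited at step i = 1.
The DFA has 5 states, so the proof of the pumping lemma guarantees a repeated state among the first 5+1 visited; the segment between the two visits is the pumpable y.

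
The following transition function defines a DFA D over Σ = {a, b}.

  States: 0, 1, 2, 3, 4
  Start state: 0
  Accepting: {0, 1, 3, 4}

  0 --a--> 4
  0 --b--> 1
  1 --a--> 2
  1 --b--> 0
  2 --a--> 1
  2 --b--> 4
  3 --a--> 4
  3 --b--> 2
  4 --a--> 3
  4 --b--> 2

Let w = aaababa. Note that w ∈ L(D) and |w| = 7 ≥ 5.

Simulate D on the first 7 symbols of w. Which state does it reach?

State sequence: 0 -a-> 4 -a-> 3 -a-> 4 -b-> 2 -a-> 1 -b-> 0 -a-> 4

After reading 7 characters, D is in state 4.
(This kind of state-tracing is the core of the pumping-lemma construction: with 5 states, pigeonhole forces a repeat within the first 5 steps.)

4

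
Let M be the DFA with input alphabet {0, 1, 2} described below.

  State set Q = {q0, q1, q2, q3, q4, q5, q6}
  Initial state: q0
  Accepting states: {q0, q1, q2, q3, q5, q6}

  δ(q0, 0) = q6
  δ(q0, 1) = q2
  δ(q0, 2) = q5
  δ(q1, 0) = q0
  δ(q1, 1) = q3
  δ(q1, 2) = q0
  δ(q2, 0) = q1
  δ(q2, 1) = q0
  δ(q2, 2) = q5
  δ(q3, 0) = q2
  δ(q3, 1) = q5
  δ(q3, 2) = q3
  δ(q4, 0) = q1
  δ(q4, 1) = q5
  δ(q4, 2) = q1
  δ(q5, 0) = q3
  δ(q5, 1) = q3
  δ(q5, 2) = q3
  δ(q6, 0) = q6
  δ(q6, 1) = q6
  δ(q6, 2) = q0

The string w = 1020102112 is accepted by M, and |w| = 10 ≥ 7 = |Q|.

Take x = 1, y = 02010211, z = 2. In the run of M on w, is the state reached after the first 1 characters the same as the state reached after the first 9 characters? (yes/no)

no

State sequence: q0 -1-> q2 -0-> q1 -2-> q0 -0-> q6 -1-> q6 -0-> q6 -2-> q0 -1-> q2 -1-> q0

After x (step 1): q2. After xy (step 9): q0.
They differ (q2 ≠ q0), so y is not a cycle from the state after x; this split is not the one the pumping-lemma construction produces, and pumping y need not keep the string in L(M).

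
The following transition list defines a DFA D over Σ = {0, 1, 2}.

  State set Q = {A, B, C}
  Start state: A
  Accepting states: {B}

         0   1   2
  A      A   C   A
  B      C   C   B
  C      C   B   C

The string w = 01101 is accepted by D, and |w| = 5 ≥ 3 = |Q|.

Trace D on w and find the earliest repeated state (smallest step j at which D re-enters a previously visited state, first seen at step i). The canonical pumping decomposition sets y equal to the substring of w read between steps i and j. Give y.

0

Run of D on w = 0 1 1 0 1:
  step 0: A  (start)
  step 1: A  (read 0: A→A)   ← first repeat (A seen earlier)
  step 2: C  (read 1: A→C)
  step 3: B  (read 1: C→B)
  step 4: C  (read 0: B→C)
  step 5: B  (read 1: C→B)

So i = 0, j = 1, giving x = w[0:0] = ε, y = w[0:1] = 0, z = w[1:5] = 1101.
Check: |xy| = 1 ≤ 3 and |y| = 1 ≥ 1. Reading y takes D from A back to A, so every xyⁱz is accepted.
Since D has 3 states, any run of length ≥ 3 visits 3+1 states, so by pigeonhole some state repeats within the first 3 steps — that repeat gives the pumpable loop.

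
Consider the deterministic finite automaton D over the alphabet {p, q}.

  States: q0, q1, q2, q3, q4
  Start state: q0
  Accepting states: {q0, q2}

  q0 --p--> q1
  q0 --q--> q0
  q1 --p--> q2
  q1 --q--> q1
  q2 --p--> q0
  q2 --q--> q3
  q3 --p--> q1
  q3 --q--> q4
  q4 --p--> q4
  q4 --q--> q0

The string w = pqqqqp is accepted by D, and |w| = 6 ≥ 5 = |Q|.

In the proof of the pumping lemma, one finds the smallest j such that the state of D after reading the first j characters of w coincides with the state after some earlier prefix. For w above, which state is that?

q1

State sequence: q0 -p-> q1 -q-> q1 -q-> q1 -q-> q1 -q-> q1 -p-> q2
First repeat at step 2: q1 was already visited.

The earliest repeat is at step j = 2: D is in q1, which it already visited at step i = 1.
Since D has 5 states, any run of length ≥ 5 visits 5+1 states, so by pigeonhole some state repeats within the first 5 steps — that repeat gives the pumpable loop.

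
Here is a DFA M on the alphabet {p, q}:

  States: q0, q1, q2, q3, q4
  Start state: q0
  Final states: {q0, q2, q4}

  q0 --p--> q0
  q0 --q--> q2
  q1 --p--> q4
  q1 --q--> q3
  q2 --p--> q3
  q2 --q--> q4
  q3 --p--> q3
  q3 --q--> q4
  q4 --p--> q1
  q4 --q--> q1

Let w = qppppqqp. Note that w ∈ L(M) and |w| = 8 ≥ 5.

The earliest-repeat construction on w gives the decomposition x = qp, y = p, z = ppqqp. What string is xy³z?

qppppppqqp

xy^3z = qp·p·p·p·ppqqp = qppppppqqp.
Reading y = p takes M from q3 back to q3, so after x·y·y·y the machine is still in q3, and z then leads to the accepting state q4. Hence qppppppqqp ∈ L(M).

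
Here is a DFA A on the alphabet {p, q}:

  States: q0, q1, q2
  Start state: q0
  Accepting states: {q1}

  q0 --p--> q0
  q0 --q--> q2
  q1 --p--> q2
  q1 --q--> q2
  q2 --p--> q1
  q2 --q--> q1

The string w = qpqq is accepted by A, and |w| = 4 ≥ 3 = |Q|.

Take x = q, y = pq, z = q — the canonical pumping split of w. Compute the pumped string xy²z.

qpqpqq

xy^2z = q·pq·pq·q = qpqpqq.
Reading y = pq takes A from q2 back to q2, so after x·y·y the machine is still in q2, and z then leads to the accepting state q1. Hence qpqpqq ∈ L(A).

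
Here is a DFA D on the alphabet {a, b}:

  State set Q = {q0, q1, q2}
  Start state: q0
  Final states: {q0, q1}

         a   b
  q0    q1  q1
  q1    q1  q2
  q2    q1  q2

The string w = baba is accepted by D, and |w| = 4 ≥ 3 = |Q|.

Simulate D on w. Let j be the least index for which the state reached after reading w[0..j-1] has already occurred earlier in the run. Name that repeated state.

q1

State sequence: q0 -b-> q1 -a-> q1 -b-> q2 -a-> q1
First repeat at step 2: q1 was already visited.

The earliest repeat is at step j = 2: D is in q1, which it already visited at step i = 1.
With |Q| = 3, pigeonhole forces a state repeat no later than step 3; the substring read between the first and second visits to that state can be pumped.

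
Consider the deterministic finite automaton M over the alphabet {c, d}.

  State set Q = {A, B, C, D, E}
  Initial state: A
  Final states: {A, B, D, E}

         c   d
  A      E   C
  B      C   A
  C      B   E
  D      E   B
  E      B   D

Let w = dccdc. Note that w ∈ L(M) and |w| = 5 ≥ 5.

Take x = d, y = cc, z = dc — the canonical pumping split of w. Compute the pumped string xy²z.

xy^2z = d·cc·cc·dc = dccccdc.
Reading y = cc takes M from C back to C, so after x·y·y the machine is still in C, and z then leads to the accepting state B. Hence dccccdc ∈ L(M).

dccccdc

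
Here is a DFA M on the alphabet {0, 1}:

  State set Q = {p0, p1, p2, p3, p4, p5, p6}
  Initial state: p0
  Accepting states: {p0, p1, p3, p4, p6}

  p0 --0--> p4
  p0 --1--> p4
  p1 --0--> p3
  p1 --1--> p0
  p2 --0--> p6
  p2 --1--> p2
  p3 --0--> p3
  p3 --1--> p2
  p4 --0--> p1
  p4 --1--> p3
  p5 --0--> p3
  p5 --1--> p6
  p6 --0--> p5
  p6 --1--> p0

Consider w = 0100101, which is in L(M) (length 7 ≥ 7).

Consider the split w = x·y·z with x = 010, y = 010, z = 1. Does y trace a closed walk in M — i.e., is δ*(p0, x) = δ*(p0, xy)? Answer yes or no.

Run of M on the first 6 characters of w = 0 1 0 0 1 0:
  step 0: p0  (start)
  step 1: p4  (read 0: p0→p4)
  step 2: p3  (read 1: p4→p3)
  step 3: p3  (read 0: p3→p3)
  step 4: p3  (read 0: p3→p3)
  step 5: p2  (read 1: p3→p2)
  step 6: p6  (read 0: p2→p6)

After x (step 3): p3. After xy (step 6): p6.
They differ (p3 ≠ p6), so y is not a cycle from the state after x; this split is not the one the pumping-lemma construction produces, and pumping y need not keep the string in L(M).

no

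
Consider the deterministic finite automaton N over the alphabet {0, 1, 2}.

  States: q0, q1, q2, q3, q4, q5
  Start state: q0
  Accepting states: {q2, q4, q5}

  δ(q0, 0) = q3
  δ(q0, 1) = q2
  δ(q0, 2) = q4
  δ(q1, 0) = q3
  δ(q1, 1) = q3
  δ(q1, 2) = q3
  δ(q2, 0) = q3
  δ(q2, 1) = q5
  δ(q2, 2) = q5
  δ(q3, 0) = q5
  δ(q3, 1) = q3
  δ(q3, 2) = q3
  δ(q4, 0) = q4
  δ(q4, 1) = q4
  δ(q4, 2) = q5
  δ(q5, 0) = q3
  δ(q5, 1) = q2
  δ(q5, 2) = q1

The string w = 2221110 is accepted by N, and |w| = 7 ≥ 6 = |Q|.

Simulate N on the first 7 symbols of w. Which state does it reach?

State sequence: q0 -2-> q4 -2-> q5 -2-> q1 -1-> q3 -1-> q3 -1-> q3 -0-> q5

After reading 7 characters, N is in state q5.
(This kind of state-tracing is the core of the pumping-lemma construction: with 6 states, pigeonhole forces a repeat within the first 6 steps.)

q5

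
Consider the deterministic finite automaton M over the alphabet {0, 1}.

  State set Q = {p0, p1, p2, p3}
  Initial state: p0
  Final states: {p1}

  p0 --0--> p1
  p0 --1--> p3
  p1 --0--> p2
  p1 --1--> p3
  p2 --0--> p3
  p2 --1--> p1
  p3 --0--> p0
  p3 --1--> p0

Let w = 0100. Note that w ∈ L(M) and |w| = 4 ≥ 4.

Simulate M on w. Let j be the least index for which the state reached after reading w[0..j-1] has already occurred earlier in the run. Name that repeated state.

p0

Run of M on w = 0 1 0 0:
  step 0: p0  (start)
  step 1: p1  (read 0: p0→p1)
  step 2: p3  (read 1: p1→p3)
  step 3: p0  (read 0: p3→p0)   ← first repeat (p0 seen earlier)
  step 4: p1  (read 0: p0→p1)

The earliest repeat is at step j = 3: M is in p0, which it already visited at step i = 0.
With |Q| = 4, pigeonhole forces a state repeat no later than step 4; the substring read between the first and second visits to that state can be pumped.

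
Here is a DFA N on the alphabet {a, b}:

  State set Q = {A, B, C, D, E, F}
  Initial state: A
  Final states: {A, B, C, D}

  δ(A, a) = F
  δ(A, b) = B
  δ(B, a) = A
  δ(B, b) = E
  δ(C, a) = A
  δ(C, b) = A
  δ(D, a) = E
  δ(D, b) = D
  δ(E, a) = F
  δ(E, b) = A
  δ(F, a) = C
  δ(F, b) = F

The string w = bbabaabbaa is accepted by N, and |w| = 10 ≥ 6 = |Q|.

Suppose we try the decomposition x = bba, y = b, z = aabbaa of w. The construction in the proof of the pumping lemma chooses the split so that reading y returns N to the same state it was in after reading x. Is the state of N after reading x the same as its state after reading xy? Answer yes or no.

yes

Run of N on the first 4 characters of w = b b a b:
  step 0: A  (start)
  step 1: B  (read b: A→B)
  step 2: E  (read b: B→E)
  step 3: F  (read a: E→F)
  step 4: F  (read b: F→F)

After x (step 3): F. After xy (step 4): F.
They match, so y = b drives N around a cycle from F back to itself; pumping y any number of times keeps N in F before reading z, and xyⁱz ∈ L(N) for every i ≥ 0.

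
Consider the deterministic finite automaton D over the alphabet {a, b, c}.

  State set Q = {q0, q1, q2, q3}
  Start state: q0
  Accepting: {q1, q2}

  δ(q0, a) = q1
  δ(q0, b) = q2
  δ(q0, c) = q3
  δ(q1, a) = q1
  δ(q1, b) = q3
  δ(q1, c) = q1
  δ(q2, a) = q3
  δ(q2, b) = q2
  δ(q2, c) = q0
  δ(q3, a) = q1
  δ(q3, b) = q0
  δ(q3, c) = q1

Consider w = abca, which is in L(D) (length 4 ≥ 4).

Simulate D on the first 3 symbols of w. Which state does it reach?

q1

Run of D on the first 3 characters of w = a b c:
  step 0: q0  (start)
  step 1: q1  (read a: q0→q1)
  step 2: q3  (read b: q1→q3)
  step 3: q1  (read c: q3→q1)

After reading 3 characters, D is in state q1.
(This kind of state-tracing is the core of the pumping-lemma construction: with 4 states, pigeonhole forces a repeat within the first 4 steps.)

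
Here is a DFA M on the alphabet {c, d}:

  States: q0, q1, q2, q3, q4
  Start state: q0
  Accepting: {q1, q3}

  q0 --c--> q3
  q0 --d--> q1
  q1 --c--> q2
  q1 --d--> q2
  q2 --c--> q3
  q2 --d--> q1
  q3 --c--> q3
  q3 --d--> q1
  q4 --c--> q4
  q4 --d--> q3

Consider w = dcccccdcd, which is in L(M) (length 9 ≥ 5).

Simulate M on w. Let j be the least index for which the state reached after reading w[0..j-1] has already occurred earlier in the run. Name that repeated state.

State sequence: q0 -d-> q1 -c-> q2 -c-> q3 -c-> q3 -c-> q3 -c-> q3 -d-> q1 -c-> q2 -d-> q1
First repeat at step 4: q3 was already visited.

The earliest repeat is at step j = 4: M is in q3, which it already visited at step i = 3.
The DFA has 5 states, so the proof of the pumping lemma guarantees a repeated state among the first 5+1 visited; the segment between the two visits is the pumpable y.

q3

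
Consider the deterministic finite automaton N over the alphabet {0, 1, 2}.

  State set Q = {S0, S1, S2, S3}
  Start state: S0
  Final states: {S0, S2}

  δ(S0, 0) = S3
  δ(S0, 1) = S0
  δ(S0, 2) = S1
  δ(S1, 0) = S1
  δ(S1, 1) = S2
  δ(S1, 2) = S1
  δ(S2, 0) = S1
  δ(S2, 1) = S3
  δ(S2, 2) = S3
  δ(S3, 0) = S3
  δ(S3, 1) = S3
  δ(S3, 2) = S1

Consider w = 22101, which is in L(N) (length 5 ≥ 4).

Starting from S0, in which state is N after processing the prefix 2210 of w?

State sequence: S0 -2-> S1 -2-> S1 -1-> S2 -0-> S1

After reading 4 characters, N is in state S1.
(This kind of state-tracing is the core of the pumping-lemma construction: with 4 states, pigeonhole forces a repeat within the first 4 steps.)

S1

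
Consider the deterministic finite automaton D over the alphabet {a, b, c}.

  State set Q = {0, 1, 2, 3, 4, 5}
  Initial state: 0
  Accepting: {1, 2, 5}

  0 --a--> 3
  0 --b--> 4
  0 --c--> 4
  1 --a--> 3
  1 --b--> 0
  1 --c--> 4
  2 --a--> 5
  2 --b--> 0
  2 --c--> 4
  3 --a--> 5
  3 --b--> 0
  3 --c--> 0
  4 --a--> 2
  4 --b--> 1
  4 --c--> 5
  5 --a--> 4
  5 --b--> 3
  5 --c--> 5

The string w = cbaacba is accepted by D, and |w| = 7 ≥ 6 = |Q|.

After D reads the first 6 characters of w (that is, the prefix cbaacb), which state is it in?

3

State sequence: 0 -c-> 4 -b-> 1 -a-> 3 -a-> 5 -c-> 5 -b-> 3

After reading 6 characters, D is in state 3.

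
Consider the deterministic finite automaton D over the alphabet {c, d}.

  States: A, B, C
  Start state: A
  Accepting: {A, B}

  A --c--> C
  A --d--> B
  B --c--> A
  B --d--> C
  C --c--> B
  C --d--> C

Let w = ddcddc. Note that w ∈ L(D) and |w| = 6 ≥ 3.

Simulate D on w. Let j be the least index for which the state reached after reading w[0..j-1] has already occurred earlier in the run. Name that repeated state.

State sequence: A -d-> B -d-> C -c-> B -d-> C -d-> C -c-> B
First repeat at step 3: B was already visited.

The earliest repeat is at step j = 3: D is in B, which it already visited at step i = 1.
Pumping length from the standard proof: p = 3 (the number of states). The repeated state found above gives |xy| = j ≤ 3 and |y| = j − i ≥ 1.

B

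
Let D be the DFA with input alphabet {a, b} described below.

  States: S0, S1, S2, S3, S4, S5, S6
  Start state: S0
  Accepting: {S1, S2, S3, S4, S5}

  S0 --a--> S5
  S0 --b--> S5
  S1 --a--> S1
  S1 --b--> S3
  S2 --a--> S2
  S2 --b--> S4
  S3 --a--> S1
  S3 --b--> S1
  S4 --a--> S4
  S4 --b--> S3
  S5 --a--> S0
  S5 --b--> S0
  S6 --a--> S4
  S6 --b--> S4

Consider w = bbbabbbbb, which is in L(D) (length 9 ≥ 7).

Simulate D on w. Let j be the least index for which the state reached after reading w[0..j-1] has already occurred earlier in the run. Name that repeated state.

State sequence: S0 -b-> S5 -b-> S0 -b-> S5 -a-> S0 -b-> S5 -b-> S0 -b-> S5 -b-> S0 -b-> S5
First repeat at step 2: S0 was already visited.

The earliest repeat is at step j = 2: D is in S0, which it already visited at step i = 0.
Since D has 7 states, any run of length ≥ 7 visits 7+1 states, so by pigeonhole some state repeats within the first 7 steps — that repeat gives the pumpable loop.

S0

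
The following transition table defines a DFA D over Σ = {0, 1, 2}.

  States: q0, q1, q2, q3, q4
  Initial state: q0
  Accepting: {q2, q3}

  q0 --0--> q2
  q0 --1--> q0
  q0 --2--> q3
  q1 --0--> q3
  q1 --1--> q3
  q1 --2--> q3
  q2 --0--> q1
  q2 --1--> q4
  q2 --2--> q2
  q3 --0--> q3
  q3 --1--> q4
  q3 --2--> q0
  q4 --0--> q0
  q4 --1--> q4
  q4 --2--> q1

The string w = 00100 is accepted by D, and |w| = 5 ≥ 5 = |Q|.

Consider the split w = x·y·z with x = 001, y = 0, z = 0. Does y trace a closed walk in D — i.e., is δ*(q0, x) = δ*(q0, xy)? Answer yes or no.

yes

Run of D on the first 4 characters of w = 0 0 1 0:
  step 0: q0  (start)
  step 1: q2  (read 0: q0→q2)
  step 2: q1  (read 0: q2→q1)
  step 3: q3  (read 1: q1→q3)
  step 4: q3  (read 0: q3→q3)

After x (step 3): q3. After xy (step 4): q3.
They match, so y = 0 drives D around a cycle from q3 back to itself; pumping y any number of times keeps D in q3 before reading z, and xyⁱz ∈ L(D) for every i ≥ 0.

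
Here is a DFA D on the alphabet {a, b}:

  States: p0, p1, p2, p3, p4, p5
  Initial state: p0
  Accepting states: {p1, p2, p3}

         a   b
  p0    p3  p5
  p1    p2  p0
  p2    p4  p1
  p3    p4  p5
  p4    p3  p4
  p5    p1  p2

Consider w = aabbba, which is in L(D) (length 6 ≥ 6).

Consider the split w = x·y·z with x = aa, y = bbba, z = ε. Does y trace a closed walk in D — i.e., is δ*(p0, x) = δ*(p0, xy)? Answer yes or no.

no

State sequence: p0 -a-> p3 -a-> p4 -b-> p4 -b-> p4 -b-> p4 -a-> p3

After x (step 2): p4. After xy (step 6): p3.
They differ (p4 ≠ p3), so y is not a cycle from the state after x; this split is not the one the pumping-lemma construction produces, and pumping y need not keep the string in L(D).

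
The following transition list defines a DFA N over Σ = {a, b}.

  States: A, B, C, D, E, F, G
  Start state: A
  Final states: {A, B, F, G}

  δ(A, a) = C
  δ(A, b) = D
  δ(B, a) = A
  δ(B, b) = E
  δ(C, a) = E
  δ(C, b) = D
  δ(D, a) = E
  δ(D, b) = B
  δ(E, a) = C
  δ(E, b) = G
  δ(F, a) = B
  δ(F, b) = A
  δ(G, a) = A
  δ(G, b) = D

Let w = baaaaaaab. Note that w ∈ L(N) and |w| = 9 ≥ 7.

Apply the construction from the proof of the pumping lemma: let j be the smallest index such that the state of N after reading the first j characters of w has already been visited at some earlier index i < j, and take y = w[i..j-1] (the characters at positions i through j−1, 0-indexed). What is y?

State sequence: A -b-> D -a-> E -a-> C -a-> E -a-> C -a-> E -a-> C -a-> E -b-> G
First repeat at step 4: E was already visited.

So i = 2, j = 4, giving x = w[0:2] = ba, y = w[2:4] = aa, z = w[4:9] = aaaab.
Check: |xy| = 4 ≤ 7 and |y| = 2 ≥ 1. Reading y takes N from E back to E, so every xyⁱz is accepted.
Pumping length from the standard proof: p = 7 (the number of states). The repeated state found above gives |xy| = j ≤ 7 and |y| = j − i ≥ 1.

aa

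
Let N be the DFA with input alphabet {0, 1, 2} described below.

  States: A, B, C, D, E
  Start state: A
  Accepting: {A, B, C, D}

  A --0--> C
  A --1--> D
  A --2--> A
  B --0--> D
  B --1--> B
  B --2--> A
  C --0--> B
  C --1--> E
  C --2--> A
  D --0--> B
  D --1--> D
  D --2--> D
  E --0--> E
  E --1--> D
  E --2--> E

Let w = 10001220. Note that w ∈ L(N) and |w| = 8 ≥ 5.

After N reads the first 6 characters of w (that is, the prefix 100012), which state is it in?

A

State sequence: A -1-> D -0-> B -0-> D -0-> B -1-> B -2-> A

After reading 6 characters, N is in state A.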